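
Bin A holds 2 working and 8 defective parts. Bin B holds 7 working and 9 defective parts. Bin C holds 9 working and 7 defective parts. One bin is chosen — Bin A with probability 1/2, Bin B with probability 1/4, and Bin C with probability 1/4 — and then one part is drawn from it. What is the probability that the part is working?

From Bin A: P(working) = 2/10.
From Bin B: P(working) = 7/16.
From Bin C: P(working) = 9/16.
Total probability = (1/2)(2/10) + (1/4)(7/16) + (1/4)(9/16) = 7/20.

7/20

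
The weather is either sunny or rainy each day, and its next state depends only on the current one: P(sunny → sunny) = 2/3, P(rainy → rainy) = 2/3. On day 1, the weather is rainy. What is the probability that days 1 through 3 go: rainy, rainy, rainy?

Day 1 is given. For each transition, use the conditional probability from the current state:
P(rainy | rainy) = 2/3; P(rainy | rainy) = 2/3.
P = 2/3 × 2/3 = 4/9.

4/9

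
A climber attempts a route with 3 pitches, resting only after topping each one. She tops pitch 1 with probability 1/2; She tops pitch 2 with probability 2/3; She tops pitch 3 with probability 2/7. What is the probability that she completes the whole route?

2/21

Each stage is reached only if all earlier stages succeed, so
P = 1/2 × 2/3 × 2/7 = 4/42 = 2/21.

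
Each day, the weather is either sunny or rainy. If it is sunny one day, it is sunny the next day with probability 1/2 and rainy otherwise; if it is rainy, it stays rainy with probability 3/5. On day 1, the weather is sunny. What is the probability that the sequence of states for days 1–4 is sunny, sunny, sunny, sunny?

Day 1 is given. For each transition, use the conditional probability from the current state:
P(sunny | sunny) = 1/2; P(sunny | sunny) = 1/2; P(sunny | sunny) = 1/2.
P = 1/2 × 1/2 × 1/2 = 1/8.

1/8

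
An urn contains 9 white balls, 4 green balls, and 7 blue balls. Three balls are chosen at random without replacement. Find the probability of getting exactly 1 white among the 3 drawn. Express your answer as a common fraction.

One ordering (white drawn first) has probability 9/20 × 11/19 × 10/18 = 990/6840 = 11/76.
There are C(3,1) = 3 such orderings, each equally likely, so P = 3 × 11/76 = 33/76.

33/76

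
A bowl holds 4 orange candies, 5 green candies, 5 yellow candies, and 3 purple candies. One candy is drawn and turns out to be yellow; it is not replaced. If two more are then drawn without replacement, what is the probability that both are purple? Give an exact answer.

After the first draw, 3 of the remaining 16 candies are purple.
P = 3/16 × 2/15 = 6/240 = 1/40.

1/40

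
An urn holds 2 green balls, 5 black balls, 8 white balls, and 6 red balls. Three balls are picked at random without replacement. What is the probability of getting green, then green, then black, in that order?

Chain rule:
P = 2/21 × 1/20 × 5/19 = 10/7980 = 1/798.

1/798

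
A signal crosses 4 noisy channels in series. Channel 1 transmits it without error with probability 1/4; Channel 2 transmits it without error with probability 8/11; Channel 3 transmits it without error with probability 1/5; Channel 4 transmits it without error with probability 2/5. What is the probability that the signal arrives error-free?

4/275

The events are sequential, so multiply the conditional probabilities:
P = 1/4 × 8/11 × 1/5 × 2/5 = 16/1100 = 4/275.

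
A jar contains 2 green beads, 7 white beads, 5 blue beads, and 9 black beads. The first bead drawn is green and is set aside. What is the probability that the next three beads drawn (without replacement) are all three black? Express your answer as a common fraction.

With the first bead removed, 9 black remain out of 22.
P = 9/22 × 8/21 × 7/20 = 504/9240 = 3/55.

3/55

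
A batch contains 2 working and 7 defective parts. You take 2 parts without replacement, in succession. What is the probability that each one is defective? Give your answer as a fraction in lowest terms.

P(all defective) = 7/9 × 6/8 = 42/72 = 7/12.

7/12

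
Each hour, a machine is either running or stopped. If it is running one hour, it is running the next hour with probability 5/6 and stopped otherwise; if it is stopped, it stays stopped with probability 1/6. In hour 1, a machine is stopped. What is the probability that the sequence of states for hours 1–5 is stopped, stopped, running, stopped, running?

25/1296

Hour 1 is given. For each transition, use the conditional probability from the current state:
P(stopped | stopped) = 1/6; P(running | stopped) = 5/6; P(stopped | running) = 1/6; P(running | stopped) = 5/6.
P = 1/6 × 5/6 × 1/6 × 5/6 = 25/1296.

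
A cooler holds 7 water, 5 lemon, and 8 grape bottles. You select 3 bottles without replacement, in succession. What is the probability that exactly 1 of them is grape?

One ordering (grape drawn first) has probability 8/20 × 12/19 × 11/18 = 1056/6840 = 44/285.
There are C(3,1) = 3 such orderings, each equally likely, so P = 3 × 44/285 = 44/95.

44/95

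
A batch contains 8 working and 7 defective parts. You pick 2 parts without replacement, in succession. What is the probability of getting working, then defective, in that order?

4/15

Each draw changes the counts, so multiply the conditional probabilities along the sequence:
P = 8/15 × 7/14 = 56/210 = 4/15.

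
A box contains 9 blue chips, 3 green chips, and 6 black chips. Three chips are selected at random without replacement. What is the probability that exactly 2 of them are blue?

27/68

One ordering (blue drawn first) has probability 9/18 × 8/17 × 9/16 = 648/4896 = 9/68.
There are C(3,2) = 3 such orderings, each equally likely, so P = 3 × 9/68 = 27/68.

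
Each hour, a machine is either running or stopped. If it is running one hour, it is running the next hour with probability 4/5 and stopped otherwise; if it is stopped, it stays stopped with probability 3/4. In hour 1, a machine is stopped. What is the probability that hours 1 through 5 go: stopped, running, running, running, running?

16/125

Hour 1 is given. For each transition, use the conditional probability from the current state:
P(running | stopped) = 1/4; P(running | running) = 4/5; P(running | running) = 4/5; P(running | running) = 4/5.
P = 1/4 × 4/5 × 4/5 × 4/5 = 64/500 = 16/125.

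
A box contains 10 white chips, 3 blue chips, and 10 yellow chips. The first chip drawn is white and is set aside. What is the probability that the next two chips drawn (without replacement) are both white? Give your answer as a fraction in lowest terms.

After the first draw, 9 of the remaining 22 chips are white.
P = 9/22 × 8/21 = 72/462 = 12/77.

12/77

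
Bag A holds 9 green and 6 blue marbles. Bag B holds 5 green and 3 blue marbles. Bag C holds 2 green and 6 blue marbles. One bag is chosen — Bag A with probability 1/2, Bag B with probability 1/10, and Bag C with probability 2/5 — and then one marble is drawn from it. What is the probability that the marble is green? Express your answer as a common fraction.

From Bag A: P(green) = 9/15.
From Bag B: P(green) = 5/8.
From Bag C: P(green) = 2/8.
Total probability = (1/2)(9/15) + (1/10)(5/8) + (2/5)(2/8) = 37/80.

37/80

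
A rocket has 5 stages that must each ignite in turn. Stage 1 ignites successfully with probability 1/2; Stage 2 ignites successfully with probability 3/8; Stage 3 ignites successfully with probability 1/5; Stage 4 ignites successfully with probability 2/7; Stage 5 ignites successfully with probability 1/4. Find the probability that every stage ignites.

3/1120

Multiplying along the chain,
P = 1/2 × 3/8 × 1/5 × 2/7 × 1/4 = 6/2240 = 3/1120.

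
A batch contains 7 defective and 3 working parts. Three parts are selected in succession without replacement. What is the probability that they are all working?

P(every draw is working) = 3/10 × 2/9 × 1/8 = 6/720 = 1/120.

1/120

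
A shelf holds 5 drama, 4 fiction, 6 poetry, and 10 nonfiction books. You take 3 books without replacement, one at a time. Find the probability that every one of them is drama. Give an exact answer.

P = 5/25 × 4/24 × 3/23 = 60/13800 = 1/230.

1/230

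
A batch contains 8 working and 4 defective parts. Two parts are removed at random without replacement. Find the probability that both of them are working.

14/33

P = 8/12 × 7/11 = 56/132 = 14/33.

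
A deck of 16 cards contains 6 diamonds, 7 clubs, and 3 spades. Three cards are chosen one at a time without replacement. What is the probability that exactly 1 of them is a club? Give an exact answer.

9/20

One ordering (a club drawn first) has probability 7/16 × 9/15 × 8/14 = 504/3360 = 3/20.
There are C(3,1) = 3 such orderings, each equally likely, so P = 3 × 3/20 = 9/20.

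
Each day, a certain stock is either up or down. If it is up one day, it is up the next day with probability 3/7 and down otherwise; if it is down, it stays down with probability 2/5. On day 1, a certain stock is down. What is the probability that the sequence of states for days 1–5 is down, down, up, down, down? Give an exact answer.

Day 1 is given. For each transition, use the conditional probability from the current state:
P(down | down) = 2/5; P(up | down) = 3/5; P(down | up) = 4/7; P(down | down) = 2/5.
P = 2/5 × 3/5 × 4/7 × 2/5 = 48/875.

48/875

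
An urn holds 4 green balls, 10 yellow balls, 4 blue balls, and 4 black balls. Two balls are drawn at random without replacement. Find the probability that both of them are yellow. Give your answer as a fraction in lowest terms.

P = 10/22 × 9/21 = 90/462 = 15/77.

15/77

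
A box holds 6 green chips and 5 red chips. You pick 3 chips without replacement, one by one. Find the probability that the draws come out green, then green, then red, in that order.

5/33

Each draw changes the counts, so multiply the conditional probabilities along the sequence:
P = 6/11 × 5/10 × 5/9 = 150/990 = 5/33.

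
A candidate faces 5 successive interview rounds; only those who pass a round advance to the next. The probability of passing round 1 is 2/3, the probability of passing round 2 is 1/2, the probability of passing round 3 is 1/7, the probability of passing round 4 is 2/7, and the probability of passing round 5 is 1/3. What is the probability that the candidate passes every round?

Each stage is reached only if all earlier stages succeed, so
P = 2/3 × 1/2 × 1/7 × 2/7 × 1/3 = 4/882 = 2/441.

2/441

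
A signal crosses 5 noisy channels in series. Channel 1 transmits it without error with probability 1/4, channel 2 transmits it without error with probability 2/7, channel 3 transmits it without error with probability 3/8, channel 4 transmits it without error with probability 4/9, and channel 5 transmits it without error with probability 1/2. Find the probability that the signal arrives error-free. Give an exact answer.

Multiplying along the chain,
P = 1/4 × 2/7 × 3/8 × 4/9 × 1/2 = 24/4032 = 1/168.

1/168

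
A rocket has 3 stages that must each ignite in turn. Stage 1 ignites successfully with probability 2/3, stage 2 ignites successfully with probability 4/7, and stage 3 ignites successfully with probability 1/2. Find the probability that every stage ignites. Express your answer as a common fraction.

4/21

Each stage is reached only if all earlier stages succeed, so
P = 2/3 × 4/7 × 1/2 = 8/42 = 4/21.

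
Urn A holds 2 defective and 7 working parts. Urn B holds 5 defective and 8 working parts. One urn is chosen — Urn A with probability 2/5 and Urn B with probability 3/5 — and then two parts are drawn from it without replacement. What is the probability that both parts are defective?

From Urn A: P(both defective) = (2/9)(1/8) = 1/36.
From Urn B: P(both defective) = (5/13)(4/12) = 5/39.
Total probability = (2/5)(1/36) + (3/5)(5/39) = 103/1170.

103/1170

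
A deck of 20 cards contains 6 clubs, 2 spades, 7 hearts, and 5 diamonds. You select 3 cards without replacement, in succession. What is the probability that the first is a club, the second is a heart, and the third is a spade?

Multiply the probability of each draw given the previous ones:
P = 6/20 × 7/19 × 2/18 = 84/6840 = 7/570.

7/570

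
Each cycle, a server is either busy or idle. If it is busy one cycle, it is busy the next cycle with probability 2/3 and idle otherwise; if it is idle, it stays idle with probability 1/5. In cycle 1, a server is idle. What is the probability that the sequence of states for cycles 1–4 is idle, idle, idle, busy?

4/125

Cycle 1 is given. For each transition, use the conditional probability from the current state:
P(idle | idle) = 1/5; P(idle | idle) = 1/5; P(busy | idle) = 4/5.
P = 1/5 × 1/5 × 4/5 = 4/125.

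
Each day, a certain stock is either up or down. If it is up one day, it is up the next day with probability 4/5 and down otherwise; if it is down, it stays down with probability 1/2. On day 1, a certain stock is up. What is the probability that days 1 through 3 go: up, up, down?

Day 1 is given. For each transition, use the conditional probability from the current state:
P(up | up) = 4/5; P(down | up) = 1/5.
P = 4/5 × 1/5 = 4/25.

4/25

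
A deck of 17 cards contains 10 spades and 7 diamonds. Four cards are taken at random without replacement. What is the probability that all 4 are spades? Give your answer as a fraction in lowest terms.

P(all spades) = 10/17 × 9/16 × 8/15 × 7/14 = 5040/57120 = 3/34.

3/34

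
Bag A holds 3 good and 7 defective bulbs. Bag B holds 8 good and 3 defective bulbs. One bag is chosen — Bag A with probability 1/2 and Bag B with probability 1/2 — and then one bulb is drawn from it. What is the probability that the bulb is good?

From Bag A: P(good) = 3/10.
From Bag B: P(good) = 8/11.
Total probability = (1/2)(3/10) + (1/2)(8/11) = 113/220.

113/220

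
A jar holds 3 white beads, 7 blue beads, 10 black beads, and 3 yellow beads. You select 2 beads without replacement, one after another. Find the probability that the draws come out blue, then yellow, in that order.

21/506

Multiply the probability of each draw given the previous ones:
P = 7/23 × 3/22 = 21/506.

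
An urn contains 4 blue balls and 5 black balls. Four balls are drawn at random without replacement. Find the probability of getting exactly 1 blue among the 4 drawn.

One ordering (blue drawn first) has probability 4/9 × 5/8 × 4/7 × 3/6 = 240/3024 = 5/63.
There are C(4,1) = 4 such orderings, each equally likely, so P = 4 × 5/63 = 20/63.

20/63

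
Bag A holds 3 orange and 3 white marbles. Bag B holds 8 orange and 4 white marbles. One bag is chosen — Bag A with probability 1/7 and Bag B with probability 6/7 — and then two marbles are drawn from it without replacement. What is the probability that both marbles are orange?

151/385

From Bag A: P(both orange) = (3/6)(2/5) = 1/5.
From Bag B: P(both orange) = (8/12)(7/11) = 14/33.
Total probability = (1/7)(1/5) + (6/7)(14/33) = 151/385.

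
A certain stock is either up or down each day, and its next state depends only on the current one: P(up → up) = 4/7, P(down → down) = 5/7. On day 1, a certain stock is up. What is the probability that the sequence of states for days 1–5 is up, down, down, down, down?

375/2401

Day 1 is given. For each transition, use the conditional probability from the current state:
P(down | up) = 3/7; P(down | down) = 5/7; P(down | down) = 5/7; P(down | down) = 5/7.
P = 3/7 × 5/7 × 5/7 × 5/7 = 375/2401.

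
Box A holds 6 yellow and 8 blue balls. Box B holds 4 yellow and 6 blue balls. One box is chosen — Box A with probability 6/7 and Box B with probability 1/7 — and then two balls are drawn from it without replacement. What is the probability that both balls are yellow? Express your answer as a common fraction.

1532/9555

From Box A: P(both yellow) = (6/14)(5/13) = 15/91.
From Box B: P(both yellow) = (4/10)(3/9) = 2/15.
Total probability = (6/7)(15/91) + (1/7)(2/15) = 1532/9555.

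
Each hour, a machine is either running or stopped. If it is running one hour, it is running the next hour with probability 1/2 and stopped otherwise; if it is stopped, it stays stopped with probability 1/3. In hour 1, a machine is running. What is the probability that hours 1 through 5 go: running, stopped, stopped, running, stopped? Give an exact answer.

Hour 1 is given. For each transition, use the conditional probability from the current state:
P(stopped | running) = 1/2; P(stopped | stopped) = 1/3; P(running | stopped) = 2/3; P(stopped | running) = 1/2.
P = 1/2 × 1/3 × 2/3 × 1/2 = 2/36 = 1/18.

1/18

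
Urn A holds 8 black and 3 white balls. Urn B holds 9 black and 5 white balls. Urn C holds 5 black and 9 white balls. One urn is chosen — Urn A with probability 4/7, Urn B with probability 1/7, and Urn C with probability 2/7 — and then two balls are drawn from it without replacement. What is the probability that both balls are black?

1896/5005

From Urn A: P(both black) = (8/11)(7/10) = 28/55.
From Urn B: P(both black) = (9/14)(8/13) = 36/91.
From Urn C: P(both black) = (5/14)(4/13) = 10/91.
Total probability = (4/7)(28/55) + (1/7)(36/91) + (2/7)(10/91) = 1896/5005.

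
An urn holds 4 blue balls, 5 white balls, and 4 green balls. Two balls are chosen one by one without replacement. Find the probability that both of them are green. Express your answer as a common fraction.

1/13

P = 4/13 × 3/12 = 12/156 = 1/13.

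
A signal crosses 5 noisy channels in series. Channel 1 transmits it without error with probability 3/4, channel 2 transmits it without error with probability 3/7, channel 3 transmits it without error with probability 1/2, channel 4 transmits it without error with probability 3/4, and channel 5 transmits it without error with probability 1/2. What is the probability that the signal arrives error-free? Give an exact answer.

Multiplying along the chain,
P = 3/4 × 3/7 × 1/2 × 3/4 × 1/2 = 27/448.

27/448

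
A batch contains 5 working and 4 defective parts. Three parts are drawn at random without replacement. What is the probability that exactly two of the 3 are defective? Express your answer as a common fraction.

5/14

One ordering (defective drawn first) has probability 4/9 × 3/8 × 5/7 = 60/504 = 5/42.
There are C(3,2) = 3 such orderings, each equally likely, so P = 3 × 5/42 = 5/14.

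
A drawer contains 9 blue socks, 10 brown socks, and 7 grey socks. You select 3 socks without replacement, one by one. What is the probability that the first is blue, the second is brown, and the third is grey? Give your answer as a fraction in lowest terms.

21/520

Multiply the probability of each draw given the previous ones:
P = 9/26 × 10/25 × 7/24 = 630/15600 = 21/520.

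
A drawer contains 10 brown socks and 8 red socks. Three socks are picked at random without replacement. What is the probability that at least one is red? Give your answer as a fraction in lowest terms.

29/34

P(no red) = 10/18 × 9/17 × 8/16 = 720/4896 = 5/34.
P(at least one) = 1 − 5/34 = 29/34.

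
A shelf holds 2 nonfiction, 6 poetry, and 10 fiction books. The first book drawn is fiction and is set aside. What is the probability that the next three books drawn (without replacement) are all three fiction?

21/170

With the first book removed, 9 fiction remain out of 17.
P = 9/17 × 8/16 × 7/15 = 504/4080 = 21/170.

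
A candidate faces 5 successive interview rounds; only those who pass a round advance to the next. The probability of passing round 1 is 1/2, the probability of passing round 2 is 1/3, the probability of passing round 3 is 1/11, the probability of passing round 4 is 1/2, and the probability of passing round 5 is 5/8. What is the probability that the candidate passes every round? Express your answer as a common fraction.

Multiplying along the chain,
P = 1/2 × 1/3 × 1/11 × 1/2 × 5/8 = 5/1056.

5/1056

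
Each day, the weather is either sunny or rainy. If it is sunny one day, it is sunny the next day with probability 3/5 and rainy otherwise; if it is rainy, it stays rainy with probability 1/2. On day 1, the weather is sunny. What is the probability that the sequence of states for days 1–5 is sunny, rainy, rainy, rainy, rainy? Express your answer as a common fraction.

1/20

Day 1 is given. For each transition, use the conditional probability from the current state:
P(rainy | sunny) = 2/5; P(rainy | rainy) = 1/2; P(rainy | rainy) = 1/2; P(rainy | rainy) = 1/2.
P = 2/5 × 1/2 × 1/2 × 1/2 = 2/40 = 1/20.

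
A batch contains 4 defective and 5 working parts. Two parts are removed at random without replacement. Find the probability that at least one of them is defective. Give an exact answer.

13/18

P(no defective) = 5/9 × 4/8 = 20/72 = 5/18.
P(at least one) = 1 − 5/18 = 13/18.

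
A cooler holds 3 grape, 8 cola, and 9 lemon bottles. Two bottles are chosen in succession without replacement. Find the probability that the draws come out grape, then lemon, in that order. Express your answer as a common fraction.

Chain rule:
P = 3/20 × 9/19 = 27/380.

27/380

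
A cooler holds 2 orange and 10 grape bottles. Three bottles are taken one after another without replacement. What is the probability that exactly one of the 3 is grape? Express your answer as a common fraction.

One ordering (grape drawn first) has probability 10/12 × 2/11 × 1/10 = 20/1320 = 1/66.
There are C(3,1) = 3 such orderings, each equally likely, so P = 3 × 1/66 = 1/22.

1/22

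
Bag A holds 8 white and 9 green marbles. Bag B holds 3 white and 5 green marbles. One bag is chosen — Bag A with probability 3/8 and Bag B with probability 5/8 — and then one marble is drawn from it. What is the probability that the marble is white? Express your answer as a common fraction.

From Bag A: P(white) = 8/17.
From Bag B: P(white) = 3/8.
Total probability = (3/8)(8/17) + (5/8)(3/8) = 447/1088.

447/1088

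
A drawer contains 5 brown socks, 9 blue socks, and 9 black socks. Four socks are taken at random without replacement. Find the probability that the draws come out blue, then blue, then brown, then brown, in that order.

12/1771

Multiply the probability of each draw given the previous ones:
P = 9/23 × 8/22 × 5/21 × 4/20 = 1440/212520 = 12/1771.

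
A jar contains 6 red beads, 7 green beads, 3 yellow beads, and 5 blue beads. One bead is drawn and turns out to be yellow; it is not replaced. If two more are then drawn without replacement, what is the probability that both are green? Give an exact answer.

After the first draw, 7 of the remaining 20 beads are green.
P = 7/20 × 6/19 = 42/380 = 21/190.

21/190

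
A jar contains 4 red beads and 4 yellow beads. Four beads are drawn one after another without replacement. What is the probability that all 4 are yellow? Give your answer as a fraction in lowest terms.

1/70

P(every draw is yellow) = 4/8 × 3/7 × 2/6 × 1/5 = 24/1680 = 1/70.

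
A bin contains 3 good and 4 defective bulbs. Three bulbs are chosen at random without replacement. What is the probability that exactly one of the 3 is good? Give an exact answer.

One ordering (good drawn first) has probability 3/7 × 4/6 × 3/5 = 36/210 = 6/35.
There are C(3,1) = 3 such orderings, each equally likely, so P = 3 × 6/35 = 18/35.

18/35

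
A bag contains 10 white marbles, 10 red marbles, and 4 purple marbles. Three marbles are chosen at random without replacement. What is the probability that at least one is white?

P(no white) = 14/24 × 13/23 × 12/22 = 2184/12144 = 91/506.
P(at least one) = 1 − 91/506 = 415/506.

415/506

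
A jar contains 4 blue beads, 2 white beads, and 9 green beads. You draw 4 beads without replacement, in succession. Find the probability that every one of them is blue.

1/1365

P(all blue) = 4/15 × 3/14 × 2/13 × 1/12 = 24/32760 = 1/1365.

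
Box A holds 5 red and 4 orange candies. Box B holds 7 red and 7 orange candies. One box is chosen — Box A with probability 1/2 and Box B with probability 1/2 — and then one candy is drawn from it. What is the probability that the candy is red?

19/36

From Box A: P(red) = 5/9.
From Box B: P(red) = 7/14.
Total probability = (1/2)(5/9) + (1/2)(7/14) = 19/36.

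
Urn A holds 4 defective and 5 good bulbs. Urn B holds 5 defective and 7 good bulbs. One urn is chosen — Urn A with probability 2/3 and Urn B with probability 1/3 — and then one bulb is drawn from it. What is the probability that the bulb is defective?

From Urn A: P(defective) = 4/9.
From Urn B: P(defective) = 5/12.
Total probability = (2/3)(4/9) + (1/3)(5/12) = 47/108.

47/108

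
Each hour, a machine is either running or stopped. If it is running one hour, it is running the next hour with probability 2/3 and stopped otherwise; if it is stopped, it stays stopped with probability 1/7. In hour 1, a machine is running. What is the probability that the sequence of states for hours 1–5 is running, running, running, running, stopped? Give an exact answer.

Hour 1 is given. For each transition, use the conditional probability from the current state:
P(running | running) = 2/3; P(running | running) = 2/3; P(running | running) = 2/3; P(stopped | running) = 1/3.
P = 2/3 × 2/3 × 2/3 × 1/3 = 8/81.

8/81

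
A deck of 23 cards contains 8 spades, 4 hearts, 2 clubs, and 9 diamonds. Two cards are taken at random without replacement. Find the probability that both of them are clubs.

1/253

P = 2/23 × 1/22 = 2/506 = 1/253.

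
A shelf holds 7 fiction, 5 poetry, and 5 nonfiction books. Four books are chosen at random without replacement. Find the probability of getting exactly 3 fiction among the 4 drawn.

5/34

One ordering (fiction drawn first) has probability 7/17 × 6/16 × 5/15 × 10/14 = 2100/57120 = 5/136.
There are C(4,3) = 4 such orderings, each equally likely, so P = 4 × 5/136 = 5/34.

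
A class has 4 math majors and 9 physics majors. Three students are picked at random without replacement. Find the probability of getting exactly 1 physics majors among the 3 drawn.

27/143

One ordering (a physics major drawn first) has probability 9/13 × 4/12 × 3/11 = 108/1716 = 9/143.
There are C(3,1) = 3 such orderings, each equally likely, so P = 3 × 9/143 = 27/143.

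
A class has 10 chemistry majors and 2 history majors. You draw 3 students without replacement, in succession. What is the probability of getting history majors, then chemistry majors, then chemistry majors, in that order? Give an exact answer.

3/22

Multiply the probability of each draw given the previous ones:
P = 2/12 × 10/11 × 9/10 = 180/1320 = 3/22.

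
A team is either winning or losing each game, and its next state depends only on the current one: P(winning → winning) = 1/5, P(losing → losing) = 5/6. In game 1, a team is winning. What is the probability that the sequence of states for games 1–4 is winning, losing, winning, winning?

Game 1 is given. For each transition, use the conditional probability from the current state:
P(losing | winning) = 4/5; P(winning | losing) = 1/6; P(winning | winning) = 1/5.
P = 4/5 × 1/6 × 1/5 = 4/150 = 2/75.

2/75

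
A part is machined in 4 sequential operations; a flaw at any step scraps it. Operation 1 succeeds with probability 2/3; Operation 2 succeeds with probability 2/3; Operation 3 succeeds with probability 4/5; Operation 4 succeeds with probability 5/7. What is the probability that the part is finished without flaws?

16/63

Each stage is reached only if all earlier stages succeed, so
P = 2/3 × 2/3 × 4/5 × 5/7 = 80/315 = 16/63.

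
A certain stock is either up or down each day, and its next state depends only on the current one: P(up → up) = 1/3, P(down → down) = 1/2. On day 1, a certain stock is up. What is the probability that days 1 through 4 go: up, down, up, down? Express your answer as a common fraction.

Day 1 is given. For each transition, use the conditional probability from the current state:
P(down | up) = 2/3; P(up | down) = 1/2; P(down | up) = 2/3.
P = 2/3 × 1/2 × 2/3 = 4/18 = 2/9.

2/9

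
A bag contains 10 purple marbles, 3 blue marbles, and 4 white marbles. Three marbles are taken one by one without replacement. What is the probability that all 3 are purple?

P = 10/17 × 9/16 × 8/15 = 720/4080 = 3/17.

3/17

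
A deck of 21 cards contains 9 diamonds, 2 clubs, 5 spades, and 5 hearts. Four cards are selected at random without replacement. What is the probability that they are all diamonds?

2/95

P(all diamonds) = 9/21 × 8/20 × 7/19 × 6/18 = 3024/143640 = 2/95.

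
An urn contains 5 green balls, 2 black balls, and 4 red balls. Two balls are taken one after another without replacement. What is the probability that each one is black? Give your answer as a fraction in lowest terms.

P(all black) = 2/11 × 1/10 = 2/110 = 1/55.

1/55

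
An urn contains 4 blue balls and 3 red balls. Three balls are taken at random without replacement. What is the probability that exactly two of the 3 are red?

One ordering (red drawn first) has probability 3/7 × 2/6 × 4/5 = 24/210 = 4/35.
There are C(3,2) = 3 such orderings, each equally likely, so P = 3 × 4/35 = 12/35.

12/35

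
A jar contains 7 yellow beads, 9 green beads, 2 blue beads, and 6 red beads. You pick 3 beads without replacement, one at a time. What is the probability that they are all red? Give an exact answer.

P(all red) = 6/24 × 5/23 × 4/22 = 120/12144 = 5/506.

5/506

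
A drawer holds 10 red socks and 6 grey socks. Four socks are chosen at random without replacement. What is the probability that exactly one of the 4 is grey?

One ordering (grey drawn first) has probability 6/16 × 10/15 × 9/14 × 8/13 = 4320/43680 = 9/91.
There are C(4,1) = 4 such orderings, each equally likely, so P = 4 × 9/91 = 36/91.

36/91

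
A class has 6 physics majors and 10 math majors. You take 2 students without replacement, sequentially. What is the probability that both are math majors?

P(all math majors) = 10/16 × 9/15 = 90/240 = 3/8.

3/8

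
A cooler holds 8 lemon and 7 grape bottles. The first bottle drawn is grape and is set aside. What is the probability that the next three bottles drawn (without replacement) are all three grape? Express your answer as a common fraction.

5/91

After the first draw, 6 of the remaining 14 bottles are grape.
P = 6/14 × 5/13 × 4/12 = 120/2184 = 5/91.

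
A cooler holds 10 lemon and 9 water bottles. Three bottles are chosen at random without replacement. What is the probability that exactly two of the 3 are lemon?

135/323

One ordering (lemon drawn first) has probability 10/19 × 9/18 × 9/17 = 810/5814 = 45/323.
There are C(3,2) = 3 such orderings, each equally likely, so P = 3 × 45/323 = 135/323.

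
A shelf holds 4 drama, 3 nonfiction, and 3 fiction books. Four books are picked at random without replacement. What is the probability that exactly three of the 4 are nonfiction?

One ordering (nonfiction drawn first) has probability 3/10 × 2/9 × 1/8 × 7/7 = 42/5040 = 1/120.
There are C(4,3) = 4 such orderings, each equally likely, so P = 4 × 1/120 = 1/30.

1/30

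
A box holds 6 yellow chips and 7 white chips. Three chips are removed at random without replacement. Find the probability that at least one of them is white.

133/143

P(no white) = 6/13 × 5/12 × 4/11 = 120/1716 = 10/143.
P(at least one) = 1 − 10/143 = 133/143.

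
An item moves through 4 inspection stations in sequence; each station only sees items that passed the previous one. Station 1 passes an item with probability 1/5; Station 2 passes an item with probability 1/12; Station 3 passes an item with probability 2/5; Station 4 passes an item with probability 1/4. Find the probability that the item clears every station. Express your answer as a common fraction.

Each stage is reached only if all earlier stages succeed, so
P = 1/5 × 1/12 × 2/5 × 1/4 = 2/1200 = 1/600.

1/600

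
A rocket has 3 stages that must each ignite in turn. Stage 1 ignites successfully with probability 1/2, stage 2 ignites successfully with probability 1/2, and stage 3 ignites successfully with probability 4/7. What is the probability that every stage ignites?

Each stage is reached only if all earlier stages succeed, so
P = 1/2 × 1/2 × 4/7 = 4/28 = 1/7.

1/7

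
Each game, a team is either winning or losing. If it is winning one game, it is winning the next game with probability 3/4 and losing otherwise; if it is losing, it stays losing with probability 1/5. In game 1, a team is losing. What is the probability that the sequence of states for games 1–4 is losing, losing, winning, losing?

Game 1 is given. For each transition, use the conditional probability from the current state:
P(losing | losing) = 1/5; P(winning | losing) = 4/5; P(losing | winning) = 1/4.
P = 1/5 × 4/5 × 1/4 = 4/100 = 1/25.

1/25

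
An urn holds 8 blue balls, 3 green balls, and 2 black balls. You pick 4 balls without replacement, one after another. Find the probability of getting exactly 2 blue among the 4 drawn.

56/143

One ordering (blue drawn first) has probability 8/13 × 7/12 × 5/11 × 4/10 = 1120/17160 = 28/429.
There are C(4,2) = 6 such orderings, each equally likely, so P = 6 × 28/429 = 56/143.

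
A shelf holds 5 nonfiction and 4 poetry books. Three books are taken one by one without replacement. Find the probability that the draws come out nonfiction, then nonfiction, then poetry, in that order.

Multiply the probability of each draw given the previous ones:
P = 5/9 × 4/8 × 4/7 = 80/504 = 10/63.

10/63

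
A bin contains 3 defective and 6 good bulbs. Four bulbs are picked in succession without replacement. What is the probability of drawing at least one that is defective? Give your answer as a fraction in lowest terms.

P(no defective) = 6/9 × 5/8 × 4/7 × 3/6 = 360/3024 = 5/42.
P(at least one) = 1 − 5/42 = 37/42.

37/42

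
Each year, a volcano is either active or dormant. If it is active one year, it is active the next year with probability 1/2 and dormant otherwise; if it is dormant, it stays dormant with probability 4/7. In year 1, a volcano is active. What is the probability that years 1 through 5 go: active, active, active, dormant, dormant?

Year 1 is given. For each transition, use the conditional probability from the current state:
P(active | active) = 1/2; P(active | active) = 1/2; P(dormant | active) = 1/2; P(dormant | dormant) = 4/7.
P = 1/2 × 1/2 × 1/2 × 4/7 = 4/56 = 1/14.

1/14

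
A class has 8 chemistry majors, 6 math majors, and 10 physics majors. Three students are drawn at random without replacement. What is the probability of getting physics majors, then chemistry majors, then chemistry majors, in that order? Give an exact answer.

35/759

Chain rule:
P = 10/24 × 8/23 × 7/22 = 560/12144 = 35/759.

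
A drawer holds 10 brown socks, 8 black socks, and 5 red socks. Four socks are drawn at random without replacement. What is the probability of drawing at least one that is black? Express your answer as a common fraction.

P(no black) = 15/23 × 14/22 × 13/21 × 12/20 = 32760/212520 = 39/253.
P(at least one) = 1 − 39/253 = 214/253.

214/253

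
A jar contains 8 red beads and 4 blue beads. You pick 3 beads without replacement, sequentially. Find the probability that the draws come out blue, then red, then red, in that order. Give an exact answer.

Each draw changes the counts, so multiply the conditional probabilities along the sequence:
P = 4/12 × 8/11 × 7/10 = 224/1320 = 28/165.

28/165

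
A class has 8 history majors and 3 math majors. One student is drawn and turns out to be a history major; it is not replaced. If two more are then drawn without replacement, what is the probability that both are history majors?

With the first student removed, 7 history majors remain out of 10.
P = 7/10 × 6/9 = 42/90 = 7/15.

7/15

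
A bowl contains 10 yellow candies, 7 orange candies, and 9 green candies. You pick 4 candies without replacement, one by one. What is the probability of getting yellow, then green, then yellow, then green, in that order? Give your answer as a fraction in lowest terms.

27/1495

Multiply the probability of each draw given the previous ones:
P = 10/26 × 9/25 × 9/24 × 8/23 = 6480/358800 = 27/1495.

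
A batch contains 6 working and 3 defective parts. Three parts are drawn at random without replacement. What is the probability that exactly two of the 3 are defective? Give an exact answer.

One ordering (defective drawn first) has probability 3/9 × 2/8 × 6/7 = 36/504 = 1/14.
There are C(3,2) = 3 such orderings, each equally likely, so P = 3 × 1/14 = 3/14.

3/14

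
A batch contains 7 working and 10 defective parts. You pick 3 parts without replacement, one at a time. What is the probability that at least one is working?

14/17

P(no working) = 10/17 × 9/16 × 8/15 = 720/4080 = 3/17.
P(at least one) = 1 − 3/17 = 14/17.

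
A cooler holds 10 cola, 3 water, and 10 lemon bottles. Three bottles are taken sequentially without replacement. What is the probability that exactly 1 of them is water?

570/1771

One ordering (water drawn first) has probability 3/23 × 20/22 × 19/21 = 1140/10626 = 190/1771.
There are C(3,1) = 3 such orderings, each equally likely, so P = 3 × 190/1771 = 570/1771.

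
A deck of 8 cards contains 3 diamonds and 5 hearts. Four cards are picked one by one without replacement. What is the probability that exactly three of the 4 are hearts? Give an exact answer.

3/7

One ordering (hearts drawn first) has probability 5/8 × 4/7 × 3/6 × 3/5 = 180/1680 = 3/28.
There are C(4,3) = 4 such orderings, each equally likely, so P = 4 × 3/28 = 3/7.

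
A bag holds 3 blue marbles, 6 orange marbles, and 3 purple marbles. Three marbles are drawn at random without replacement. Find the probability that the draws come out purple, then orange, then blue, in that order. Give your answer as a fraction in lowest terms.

Chain rule:
P = 3/12 × 6/11 × 3/10 = 54/1320 = 9/220.

9/220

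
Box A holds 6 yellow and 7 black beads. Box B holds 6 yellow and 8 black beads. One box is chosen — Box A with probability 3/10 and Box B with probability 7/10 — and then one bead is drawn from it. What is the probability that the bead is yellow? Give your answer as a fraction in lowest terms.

From Box A: P(yellow) = 6/13.
From Box B: P(yellow) = 6/14.
Total probability = (3/10)(6/13) + (7/10)(6/14) = 57/130.

57/130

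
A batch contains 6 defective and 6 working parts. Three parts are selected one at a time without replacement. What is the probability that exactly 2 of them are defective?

One ordering (defective drawn first) has probability 6/12 × 5/11 × 6/10 = 180/1320 = 3/22.
There are C(3,2) = 3 such orderings, each equally likely, so P = 3 × 3/22 = 9/22.

9/22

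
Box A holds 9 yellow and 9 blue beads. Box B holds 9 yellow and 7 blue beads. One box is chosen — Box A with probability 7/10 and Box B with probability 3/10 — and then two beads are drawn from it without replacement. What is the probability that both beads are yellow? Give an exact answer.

433/1700

From Box A: P(both yellow) = (9/18)(8/17) = 4/17.
From Box B: P(both yellow) = (9/16)(8/15) = 3/10.
Total probability = (7/10)(4/17) + (3/10)(3/10) = 433/1700.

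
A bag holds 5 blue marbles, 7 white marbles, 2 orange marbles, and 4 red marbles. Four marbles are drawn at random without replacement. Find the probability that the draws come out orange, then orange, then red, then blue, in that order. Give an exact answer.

1/1836

Chain rule:
P = 2/18 × 1/17 × 4/16 × 5/15 = 40/73440 = 1/1836.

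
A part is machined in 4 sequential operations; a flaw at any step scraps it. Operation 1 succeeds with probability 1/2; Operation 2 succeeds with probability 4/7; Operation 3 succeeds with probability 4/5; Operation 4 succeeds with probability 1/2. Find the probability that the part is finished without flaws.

Each stage is reached only if all earlier stages succeed, so
P = 1/2 × 4/7 × 4/5 × 1/2 = 16/140 = 4/35.

4/35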